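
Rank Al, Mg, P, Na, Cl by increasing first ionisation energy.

Na, Al, Mg, P, Cl

Na is in period 3, group 1; Mg is in period 3, group 2; Al is in period 3, group 13; P is in period 3, group 15; Cl is in period 3, group 17.
IE₁ increases left→right with effective nuclear charge and decreases top→bottom as the valence shell moves farther out.
All lie in period 3; the across-period trend (first ionization energy increases left to right) applies, with the exception below.
Note the exception: Mg has a higher first ionization energy than Al, contrary to the simple trend — Al's single 3p electron is easier to remove than one from Mg's filled 3s².
Approximate values (kJ/mol): Na 496, Mg 738, Al 578, P 1012, Cl 1251.
So from lowest to highest: Na < Al < Mg < P < Cl.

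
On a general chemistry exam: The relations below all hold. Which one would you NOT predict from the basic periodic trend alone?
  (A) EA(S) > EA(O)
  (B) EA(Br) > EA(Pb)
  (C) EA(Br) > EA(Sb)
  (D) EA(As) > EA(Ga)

(A)

The general trend: electron affinity increases across a period and decreases down a group.
(A) S (period 3, group 16) vs O (period 2, group 16): the stated order contradicts the simple trend.
(B) Br (period 4, group 17) vs Pb (period 6, group 14): the stated order agrees with the simple trend.
(C) Br (period 4, group 17) vs Sb (period 5, group 15): the stated order agrees with the simple trend.
(D) As (period 4, group 15) vs Ga (period 4, group 13): the stated order agrees with the simple trend.
The exception is (A): the compact 2p subshell of O repels the added electron more than S's larger 3p does.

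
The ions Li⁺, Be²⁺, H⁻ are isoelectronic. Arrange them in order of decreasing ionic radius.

H⁻ > Li⁺ > Be²⁺

All of these have 2 electrons, so size is governed by nuclear charge alone: the more protons, the stronger the pull on the same electron cloud, and the smaller the ion.
Nuclear charges: Be²⁺ (Z=4), Li⁺ (Z=3), H⁻ (Z=1).
Largest to smallest: H⁻ > Li⁺ > Be²⁺.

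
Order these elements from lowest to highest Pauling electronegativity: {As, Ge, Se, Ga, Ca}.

EN rises left→right (higher Z_eff, smaller atoms) and falls top→bottom (larger, more shielded atoms).
All lie in period 4, so electronegativity increases left to right.
So from lowest to highest: Ca < Ga < Ge < As < Se.

Ca, Ga, Ge, As, Se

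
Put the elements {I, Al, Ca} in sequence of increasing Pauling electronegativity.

Ca < Al < I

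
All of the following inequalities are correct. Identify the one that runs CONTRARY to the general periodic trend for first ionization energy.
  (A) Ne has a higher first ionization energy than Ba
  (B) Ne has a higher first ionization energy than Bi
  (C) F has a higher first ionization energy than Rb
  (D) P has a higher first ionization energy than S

The general trend: first ionization energy increases across a period and decreases down a group.
(A) Ne (period 2, group 18) vs Ba (period 6, group 2): the stated order agrees with the simple trend.
(B) Ne (period 2, group 18) vs Bi (period 6, group 15): the stated order agrees with the simple trend.
(C) F (period 2, group 17) vs Rb (period 5, group 1): the stated order agrees with the simple trend.
(D) P (period 3, group 15) vs S (period 3, group 16): the stated order contradicts the simple trend.
The exception is (D): S (3p⁴) ionizes more easily than half-filled P (3p³) because the paired 3p electron in S is pushed out by e⁻–e⁻ repulsion.

(D)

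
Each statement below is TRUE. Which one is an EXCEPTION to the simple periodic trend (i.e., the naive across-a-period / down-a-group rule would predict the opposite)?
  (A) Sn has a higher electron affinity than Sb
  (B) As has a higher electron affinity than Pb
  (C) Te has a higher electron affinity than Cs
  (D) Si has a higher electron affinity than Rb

(A)

The general trend: electron affinity increases across a period and decreases down a group.
(A) Sn (period 5, group 14) vs Sb (period 5, group 15): the stated order contradicts the simple trend.
(B) As (period 4, group 15) vs Pb (period 6, group 14): the stated order agrees with the simple trend.
(C) Te (period 5, group 16) vs Cs (period 6, group 1): the stated order agrees with the simple trend.
(D) Si (period 3, group 14) vs Rb (period 5, group 1): the stated order agrees with the simple trend.
The exception is (A): adding an electron to Sb's half-filled 5p³ is unfavourable, so Sn has the more exothermic EA.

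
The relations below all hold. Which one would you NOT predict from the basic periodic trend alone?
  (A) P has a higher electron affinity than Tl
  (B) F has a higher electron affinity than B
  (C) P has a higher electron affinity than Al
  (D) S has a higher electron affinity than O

The general trend: electron affinity increases across a period and decreases down a group.
(A) P (period 3, group 15) vs Tl (period 6, group 13): the stated order agrees with the simple trend.
(B) F (period 2, group 17) vs B (period 2, group 13): the stated order agrees with the simple trend.
(C) P (period 3, group 15) vs Al (period 3, group 13): the stated order agrees with the simple trend.
(D) S (period 3, group 16) vs O (period 2, group 16): the stated order contradicts the simple trend.
The exception is (D): the compact 2p subshell of O repels the added electron more than S's larger 3p does.

(D)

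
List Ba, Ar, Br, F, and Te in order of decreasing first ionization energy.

F is in period 2, group 17; Ar is in period 3, group 18; Br is in period 4, group 17; Te is in period 5, group 16; Ba is in period 6, group 2.
IE₁ increases left→right with effective nuclear charge and decreases top→bottom as the valence shell moves farther out.
These span different periods and groups, so the two trends combine.
Te > Ba: relative to Ba, both the across-period and down-group shifts push Te's first ionization energy up.
Br > Te: both effects reinforce here, so Br is clearly the higher of the two.
Ar > Br: relative to Br, both the across-period and down-group shifts push Ar's first ionization energy up.
F > Ar: period and group pull opposite ways; the down-group shift dominates (1681 vs 1521 kJ/mol).
For reference (kJ/mol): F 1681, Ar 1521, Br 1140, Te 869, Ba 503.
So from highest to lowest: F > Ar > Br > Te > Ba.

F > Ar > Br > Te > Ba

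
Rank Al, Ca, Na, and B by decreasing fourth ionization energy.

Consider each +3 ion: Al³⁺ is the bare [Ne] core; Ca³⁺ is already 1 electron into the core; Na³⁺ is already 2 electrons into the core; B³⁺ is the bare [He] core.
All of these are removing an electron from a noble-gas core or deeper; the smaller core (lower principal quantum number) is held far more tightly, and within a period the higher nuclear charge binds the same core more tightly.
Approximate IE_4 values (kJ/mol): Al 11577, Ca 6491, Na 9543, B 25026.
Putting it together, IE_4: Ca < Na < Al < B.

B > Al > Na > Ca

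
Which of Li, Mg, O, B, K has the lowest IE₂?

Mg

The second ionization energy removes an electron from the +1 ion. For each element: Li⁺ is the bare [He] core; Mg⁺ still has 1 valence electron; O⁺ still has 5 valence electrons; B⁺ still has 2 valence electrons; K⁺ is the bare [Ar] core.
Usually core removal costs more than valence removal, but here the competition is close: a tightly held n=2 valence electron can cost more to remove than an n=3 core electron, so the actual values have to decide it.
Valence configurations: Mg⁺ [Ne]3s¹, O⁺ [He]2s²2p³, B⁺ [He]2s².
The numbers (kJ/mol): Li 7298, Mg 1451, O 3388, B 2427, K 3052.
Overall IE_2 order: Mg < B < K < O < Li.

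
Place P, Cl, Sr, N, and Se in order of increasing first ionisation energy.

Sr < Se < P < Cl < N

IE₁ increases left→right with effective nuclear charge and decreases top→bottom as the valence shell moves farther out.
Neither a single period nor a single group — weigh both effects.
Se > Sr: relative to Sr, both the across-period and down-group shifts push Se's first ionization energy up.
P > Se: the two effects oppose for this pair; the down-group effect wins (1012 vs 941 kJ/mol).
Cl > P: both are in period 3; the period trend gives Cl the larger value.
N > Cl: period and group pull opposite ways; the down-group shift dominates (1402 vs 1251 kJ/mol).
For reference (kJ/mol): N 1402, P 1012, Cl 1251, Se 941, Sr 550.
So from lowest to highest: Sr < Se < P < Cl < N.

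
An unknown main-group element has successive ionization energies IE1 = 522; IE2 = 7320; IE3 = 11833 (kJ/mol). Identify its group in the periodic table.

Look for the largest jump between consecutive ionization energies: IE2/IE1 ≈ 14.0, far larger than any earlier ratio.
That jump marks the point where a core electron is being removed. So the atom has 1 valence electron.
A main-group element with 1 valence electron is in group 1.

Group 1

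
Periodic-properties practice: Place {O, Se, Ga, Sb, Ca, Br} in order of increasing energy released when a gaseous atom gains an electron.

Ca < Ga < Sb < O < Se < Br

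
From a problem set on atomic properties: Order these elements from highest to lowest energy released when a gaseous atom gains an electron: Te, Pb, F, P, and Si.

F is in period 2, group 17; Si is in period 3, group 14; P is in period 3, group 15; Te is in period 5, group 16; Pb is in period 6, group 14.
Electron affinity generally becomes more exothermic across a period toward the halogens and less exothermic down a group.
Neither a single period nor a single group — weigh both effects.
P > Pb: both effects reinforce here, so P is clearly the higher of the two.
Si > P: this pair runs against the simple trend — see the exception note.
Te > Si: period and group pull opposite ways; the across-period shift dominates (190 vs 134 kJ/mol).
F > Te: both effects reinforce here, so F is clearly the higher of the two.
Note the exception: Si has a higher electron affinity than P, contrary to the simple trend — adding an electron to P's half-filled 3p³ is unfavourable, so Si (3p²) has the more exothermic EA.
Approximate values (kJ/mol): F 328, Si 134, P 72, Te 190, Pb 35.
So from highest to lowest: F > Te > Si > P > Pb.

F > Te > Si > P > Pb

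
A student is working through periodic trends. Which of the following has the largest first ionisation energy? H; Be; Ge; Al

H

H is in period 1, group 1; Be is in period 2, group 2; Al is in period 3, group 13; Ge is in period 4, group 14.
Removing the outermost electron gets harder across a period and easier down a group.
These sit on a diagonal, where the across-period and down-group effects partly cancel.
Ge > Al: the two effects oppose for this pair; the across-period effect wins (762 vs 578 kJ/mol).
Be > Ge: period and group pull opposite ways; the down-group shift dominates (900 vs 762 kJ/mol).
H > Be: period and group pull opposite ways; the down-group shift dominates (1312 vs 900 kJ/mol).
Approximate values (kJ/mol): H 1312, Be 900, Al 578, Ge 762.
The largest first ionisation energy among these belongs to H.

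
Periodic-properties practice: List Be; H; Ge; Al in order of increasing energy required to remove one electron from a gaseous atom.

Al, Ge, Be, H

First ionization energy rises across a period (greater Z_eff holds electrons more tightly) and falls down a group (valence electrons are farther from the nucleus).
A diagonal step moves right (one effect) and down (the opposite effect) at once.
Ge > Al: the two effects oppose for this pair; the across-period effect wins (762 vs 578 kJ/mol).
Be > Ge: period and group pull opposite ways; the down-group shift dominates (900 vs 762 kJ/mol).
H > Be: period and group pull opposite ways; the down-group shift dominates (1312 vs 900 kJ/mol).
Approximate values (kJ/mol): H 1312, Be 900, Al 578, Ge 762.
So from lowest to highest: Al < Ge < Be < H.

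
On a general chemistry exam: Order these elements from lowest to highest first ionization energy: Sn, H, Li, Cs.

Cs < Li < Sn < H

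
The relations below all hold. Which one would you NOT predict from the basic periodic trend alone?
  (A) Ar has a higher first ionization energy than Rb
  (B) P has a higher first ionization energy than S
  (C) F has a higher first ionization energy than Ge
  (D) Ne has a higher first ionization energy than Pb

The general trend: first ionization energy increases across a period and decreases down a group.
(A) Ar (period 3, group 18) vs Rb (period 5, group 1): the stated order agrees with the simple trend.
(B) P (period 3, group 15) vs S (period 3, group 16): the stated order contradicts the simple trend.
(C) F (period 2, group 17) vs Ge (period 4, group 14): the stated order agrees with the simple trend.
(D) Ne (period 2, group 18) vs Pb (period 6, group 14): the stated order agrees with the simple trend.
The exception is (B): S (3p⁴) ionizes more easily than half-filled P (3p³) because the paired 3p electron in S is pushed out by e⁻–e⁻ repulsion.

(B)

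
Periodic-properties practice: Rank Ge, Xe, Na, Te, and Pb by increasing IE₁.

Na, Pb, Ge, Te, Xe

Na is in period 3, group 1; Ge is in period 4, group 14; Te is in period 5, group 16; Xe is in period 5, group 18; Pb is in period 6, group 14.
IE₁ increases left→right with effective nuclear charge and decreases top→bottom as the valence shell moves farther out.
These span different periods and groups, so the two trends combine.
Pb > Na: period and group pull opposite ways; the across-period shift dominates (716 vs 496 kJ/mol).
Ge > Pb: they share group 14; the group trend gives Ge the larger value.
Te > Ge: the two effects oppose for this pair; the across-period effect wins (869 vs 762 kJ/mol).
Xe > Te: Xe lies to the right of Te in period 5, so the across-period effect alone puts Xe higher.
For reference (kJ/mol): Na 496, Ge 762, Te 869, Xe 1170, Pb 716.
So from lowest to highest: Na < Pb < Ge < Te < Xe.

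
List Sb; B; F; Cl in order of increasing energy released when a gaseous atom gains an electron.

B, Sb, F, Cl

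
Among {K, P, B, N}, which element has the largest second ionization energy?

K

The second ionization energy removes an electron from the +1 ion. For each element: K⁺ is the bare [Ar] core; P⁺ still has 4 valence electrons; B⁺ still has 2 valence electrons; N⁺ still has 4 valence electrons.
Pulling an electron out of a noble-gas core costs far more than removing a remaining valence electron, so K sits at the high end of IE_2.
Valence configurations: P⁺ [Ne]3s²3p², B⁺ [He]2s², N⁺ [He]2s²2p².
The numbers (kJ/mol): K 3052, P 1907, B 2427, N 2856.
Overall IE_2 order: P < B < N < K.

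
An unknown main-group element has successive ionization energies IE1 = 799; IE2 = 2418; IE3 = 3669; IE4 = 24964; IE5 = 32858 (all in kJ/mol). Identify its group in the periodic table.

Look for the largest jump between consecutive ionization energies: IE4/IE3 ≈ 6.8, far larger than any earlier ratio.
That jump marks the point where a core electron is being removed. So the atom has 3 valence electrons.
A main-group element with 3 valence electrons is in group 13.

Group 13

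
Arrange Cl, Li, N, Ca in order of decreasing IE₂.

Li, N, Cl, Ca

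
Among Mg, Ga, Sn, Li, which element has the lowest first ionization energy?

Li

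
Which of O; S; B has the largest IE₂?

O

The second ionization energy removes an electron from the +1 ion. For each element: O⁺ still has 5 valence electrons; S⁺ still has 5 valence electrons; B⁺ still has 2 valence electrons.
All are still removing valence electrons, so compare the +1 ions as you would atoms: IE_2 generally rises across a period (higher Z_eff) and falls down a group (larger shell), subject to the usual subshell exceptions.
Valence configurations: O⁺ [He]2s²2p³, S⁺ [Ne]3s²3p³, B⁺ [He]2s².
The numbers (kJ/mol): O 3388, S 2252, B 2427.
Putting it together, IE_2: S < B < O.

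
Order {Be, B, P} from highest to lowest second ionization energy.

B > P > Be

Consider each +1 ion: Be⁺ still has 1 valence electron; B⁺ still has 2 valence electrons; P⁺ still has 4 valence electrons.
All are still removing valence electrons, so compare the +1 ions as you would atoms: IE_2 generally rises across a period (higher Z_eff) and falls down a group (larger shell), subject to the usual subshell exceptions.
Valence configurations: Be⁺ [He]2s¹, B⁺ [He]2s², P⁺ [Ne]3s²3p².
Tabulated IE_2 (kJ/mol): Be 1757, B 2427, P 1907.
Overall IE_2 order: Be < P < B.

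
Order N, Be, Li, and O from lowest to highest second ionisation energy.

Be, N, O, Li

The second ionization energy removes an electron from the +1 ion. For each element: N⁺ still has 4 valence electrons; Be⁺ still has 1 valence electron; Li⁺ is the bare [He] core; O⁺ still has 5 valence electrons.
Pulling an electron out of a noble-gas core costs far more than removing a remaining valence electron, so Li sits at the high end of IE_2.
Valence configurations: N⁺ [He]2s²2p², Be⁺ [He]2s¹, O⁺ [He]2s²2p³.
Approximate IE_2 values (kJ/mol): N 2856, Be 1757, Li 7298, O 3388.
Overall IE_2 order: Be < N < O < Li.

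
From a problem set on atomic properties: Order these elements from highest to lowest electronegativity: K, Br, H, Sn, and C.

Br > C > H > Sn > K

H is in period 1, group 1; C is in period 2, group 14; K is in period 4, group 1; Br is in period 4, group 17; Sn is in period 5, group 14.
Smaller atoms with higher effective nuclear charge are more electronegative.
Neither a single period nor a single group — weigh both effects.
Sn > K: the two effects oppose for this pair; the across-period effect wins (1.96 vs 0.82).
H > Sn: period and group pull opposite ways; the down-group shift dominates (2.20 vs 1.96).
C > H: period and group pull opposite ways; the across-period shift dominates (2.55 vs 2.20).
Br > C: period and group pull opposite ways; the across-period shift dominates (2.96 vs 2.55).
Tabulated electronegativity (Pauling): H 2.20, C 2.55, K 0.82, Br 2.96, Sn 1.96.
So from highest to lowest: Br > C > H > Sn > K.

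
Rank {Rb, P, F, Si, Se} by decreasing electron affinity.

F > Se > Si > P > Rb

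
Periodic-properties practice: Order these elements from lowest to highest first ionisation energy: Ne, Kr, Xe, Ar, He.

He is in period 1, group 18; Ne is in period 2, group 18; Ar is in period 3, group 18; Kr is in period 4, group 18; Xe is in period 5, group 18.
Removing the outermost electron gets harder across a period and easier down a group.
All are in group 18, so first ionization energy increases up the group.
So from lowest to highest: Xe < Kr < Ar < Ne < He.

Xe < Kr < Ar < Ne < He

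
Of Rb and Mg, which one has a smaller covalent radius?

Mg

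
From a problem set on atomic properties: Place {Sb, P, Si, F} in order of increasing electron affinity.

P < Sb < Si < F

F is in period 2, group 17; Si is in period 3, group 14; P is in period 3, group 15; Sb is in period 5, group 15.
EA tends to increase across a period and decrease down a group, though the pattern is less regular than for IE or radius.
Neither a single period nor a single group — weigh both effects.
Sb > P: this pair runs against the simple trend — see the exception note.
Si > Sb: the two effects oppose for this pair; the down-group effect wins (134 vs 103 kJ/mol).
F > Si: both effects reinforce here, so F is clearly the higher of the two.
Note the exception: Sb has a higher electron affinity than P, contrary to the simple trend — both are half-filled np³, but the pairing/repulsion penalty for the added electron shrinks as the p orbitals become larger and more diffuse down the group, and for Sb that outweighs the weaker nuclear attraction.
Note the exception: Si has a higher electron affinity than P, contrary to the simple trend — adding an electron to P's half-filled 3p³ is unfavourable, so Si (3p²) has the more exothermic EA.
Approximate values (kJ/mol): F 328, Si 134, P 72, Sb 103.
So from lowest to highest: P < Sb < Si < F.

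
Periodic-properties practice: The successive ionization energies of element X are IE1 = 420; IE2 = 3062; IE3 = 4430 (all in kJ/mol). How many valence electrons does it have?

1

Look for the largest jump between consecutive ionization energies: IE2/IE1 ≈ 7.3, far larger than any earlier ratio.
That jump marks the point where a core electron is being removed. So the atom has 1 valence electron.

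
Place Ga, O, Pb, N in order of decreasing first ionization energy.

N > O > Pb > Ga

N is in period 2, group 15; O is in period 2, group 16; Ga is in period 4, group 13; Pb is in period 6, group 14.
IE₁ increases left→right with effective nuclear charge and decreases top→bottom as the valence shell moves farther out.
Here both period and group differ, so the two effects have to be weighed against each other.
Pb > Ga: period and group pull opposite ways; the across-period shift dominates (716 vs 579 kJ/mol).
O > Pb: relative to Pb, both the across-period and down-group shifts push O's first ionization energy up.
N > O: this pair runs against the simple trend — see the exception note.
Note the exception: N has a higher first ionization energy than O, contrary to the simple trend — pairing an electron in O's 2p⁴ costs repulsion energy, so O ionizes more easily than half-filled N (2p³).
Tabulated first ionization energy (kJ/mol): N 1402, O 1314, Ga 579, Pb 716.
So from highest to lowest: N > O > Pb > Ga.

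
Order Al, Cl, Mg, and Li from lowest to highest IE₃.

IE_3 is the cost of taking one more electron from the +2 cation: Al²⁺ still has 1 valence electron; Cl²⁺ still has 5 valence electrons; Mg²⁺ is the bare [Ne] core; Li²⁺ is already 1 electron into the core.
Pulling an electron out of a noble-gas core costs far more than removing a remaining valence electron, so Mg and Li sit at the high end of IE_3.
Valence configurations: Al²⁺ [Ne]3s¹, Cl²⁺ [Ne]3s²3p³.
Approximate IE_3 values (kJ/mol): Al 2745, Cl 3822, Mg 7733, Li 11815.
Hence IE_3: Al < Cl < Mg < Li.

Al < Cl < Mg < Li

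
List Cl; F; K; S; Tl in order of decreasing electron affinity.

Cl, F, S, K, Tl

F is in period 2, group 17; S is in period 3, group 16; Cl is in period 3, group 17; K is in period 4, group 1; Tl is in period 6, group 13.
Atoms with high Z_eff and room in the valence shell (especially the halogens) have the most exothermic electron affinities.
Neither a single period nor a single group — weigh both effects.
K > Tl: period and group pull opposite ways; the down-group shift dominates (48 vs 19 kJ/mol).
S > K: both effects reinforce here, so S is clearly the higher of the two.
F > S: both effects reinforce here, so F is clearly the higher of the two.
Cl > F: this pair runs against the simple trend — see the exception note.
Note the exception: Cl has a higher electron affinity than F, contrary to the simple trend — F's small 2p subshell makes the incoming electron feel strong e⁻–e⁻ repulsion, so Cl actually releases more energy on gaining an electron.
Approximate values (kJ/mol): F 328, S 200, Cl 349, K 48, Tl 19.
So from highest to lowest: Cl > F > S > K > Tl.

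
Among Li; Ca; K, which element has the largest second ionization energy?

Li

IE_2 is the cost of taking one more electron from the +1 cation: Li⁺ is the bare [He] core; Ca⁺ still has 1 valence electron; K⁺ is the bare [Ar] core.
Pulling an electron out of a noble-gas core costs far more than removing a remaining valence electron, so K and Li sit at the high end of IE_2.
Tabulated IE_2 (kJ/mol): Li 7298, Ca 1145, K 3052.
So the second ionization energies run Ca < K < Li.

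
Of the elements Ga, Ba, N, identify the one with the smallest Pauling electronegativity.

Ba

N is in period 2, group 15; Ga is in period 4, group 13; Ba is in period 6, group 2.
Electronegativity increases across a period and decreases down a group, tracking effective nuclear charge and atomic size.
Neither a single period nor a single group — weigh both effects.
Ga > Ba: both effects reinforce here, so Ga is clearly the higher of the two.
N > Ga: relative to Ga, both the across-period and down-group shifts push N's electronegativity up.
Approximate values (Pauling): N 3.04, Ga 1.81, Ba 0.89.
The smallest Pauling electronegativity among these belongs to Ba.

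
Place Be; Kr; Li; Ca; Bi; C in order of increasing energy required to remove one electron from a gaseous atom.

Li < Ca < Bi < Be < C < Kr

Across a period the outer electron is held more tightly (higher IE₁); down a group it sits in a higher shell, more shielded, and comes off more easily.
Here both period and group differ, so the two effects have to be weighed against each other.
Ca > Li: period and group pull opposite ways; the across-period shift dominates (590 vs 520 kJ/mol).
Bi > Ca: the two effects oppose for this pair; the across-period effect wins (703 vs 590 kJ/mol).
Be > Bi: period and group pull opposite ways; the down-group shift dominates (900 vs 703 kJ/mol).
C > Be: both are in period 2; the period trend gives C the larger value.
Kr > C: period and group pull opposite ways; the across-period shift dominates (1351 vs 1086 kJ/mol).
Tabulated first ionization energy (kJ/mol): Li 520, Be 900, C 1086, Ca 590, Kr 1351, Bi 703.
So from lowest to highest: Li < Ca < Bi < Be < C < Kr.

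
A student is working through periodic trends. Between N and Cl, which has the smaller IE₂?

Cl

The second ionization energy removes an electron from the +1 ion. For each element: N⁺ still has 4 valence electrons; Cl⁺ still has 6 valence electrons.
All are still removing valence electrons, so compare the +1 ions as you would atoms: IE_2 generally rises across a period (higher Z_eff) and falls down a group (larger shell), subject to the usual subshell exceptions.
Valence configurations: N⁺ [He]2s²2p², Cl⁺ [Ne]3s²3p⁴.
Approximate IE_2 values (kJ/mol): N 2856, Cl 2298.
Hence IE_2: Cl < N.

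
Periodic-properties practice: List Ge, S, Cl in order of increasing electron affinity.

Ge < S < Cl

S is in period 3, group 16; Cl is in period 3, group 17; Ge is in period 4, group 14.
Electron affinity generally becomes more exothermic across a period toward the halogens and less exothermic down a group.
Here both period and group differ, so the two effects have to be weighed against each other.
S > Ge: both effects reinforce here, so S is clearly the higher of the two.
Cl > S: both are in period 3; the period trend gives Cl the larger value.
Tabulated electron affinity (kJ/mol): S 200, Cl 349, Ge 119.
So from lowest to highest: Ge < S < Cl.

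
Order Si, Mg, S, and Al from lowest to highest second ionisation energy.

Mg < Si < Al < S

Consider each +1 ion: Si⁺ still has 3 valence electrons; Mg⁺ still has 1 valence electron; S⁺ still has 5 valence electrons; Al⁺ still has 2 valence electrons.
All are still removing valence electrons, so compare the +1 ions as you would atoms: IE_2 generally rises across a period (higher Z_eff) and falls down a group (larger shell), subject to the usual subshell exceptions.
Valence configurations: Si⁺ [Ne]3s²3p¹, Mg⁺ [Ne]3s¹, S⁺ [Ne]3s²3p³, Al⁺ [Ne]3s².
Si⁺ loses a lone 3p electron whereas Al⁺ must break into a filled 3s² pair, so IE_2(Al) > IE_2(Si) even though Si has the higher nuclear charge.
The numbers (kJ/mol): Si 1577, Mg 1451, S 2252, Al 1817.
So the second ionization energies run Mg < Si < Al < S.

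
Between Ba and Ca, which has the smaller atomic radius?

Ca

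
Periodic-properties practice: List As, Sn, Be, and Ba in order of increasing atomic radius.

Be < As < Sn < Ba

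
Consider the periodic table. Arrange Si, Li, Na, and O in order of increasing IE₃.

The third ionization energy removes an electron from the +2 ion. For each element: Si²⁺ still has 2 valence electrons; Li²⁺ is already 1 electron into the core; Na²⁺ is already 1 electron into the core; O²⁺ still has 4 valence electrons.
Breaking into a closed-shell core is much more expensive than removing a leftover valence electron — Na and Li have the largest IE_3 here.
Valence configurations: Si²⁺ [Ne]3s², O²⁺ [He]2s²2p².
The numbers (kJ/mol): Si 3232, Li 11815, Na 6910, O 5300.
So the third ionization energies run Si < O < Na < Li.

Si < O < Na < Li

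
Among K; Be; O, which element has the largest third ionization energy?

Be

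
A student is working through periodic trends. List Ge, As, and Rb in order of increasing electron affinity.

Rb < As < Ge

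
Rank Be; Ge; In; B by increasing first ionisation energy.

In, Ge, B, Be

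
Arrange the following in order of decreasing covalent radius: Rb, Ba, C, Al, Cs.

Cs > Rb > Ba > Al > C

C is in period 2, group 14; Al is in period 3, group 13; Rb is in period 5, group 1; Cs is in period 6, group 1; Ba is in period 6, group 2.
Moving right in a period, electrons are added to the same shell under a stronger nuclear pull, so atoms get smaller; moving down, a new shell is opened and atoms get larger.
Neither a single period nor a single group — weigh both effects.
Al > C: relative to C, both the across-period and down-group shifts push Al's atomic radius up.
Ba > Al: both effects reinforce here, so Ba is clearly the larger of the two.
Rb > Ba: period and group pull opposite ways; the across-period shift dominates (210 vs 196 pm).
Cs > Rb: they share group 1; the group trend gives Cs the larger value.
Tabulated atomic radius (pm): C 75, Al 126, Rb 210, Cs 232, Ba 196.
So from largest to smallest: Cs > Rb > Ba > Al > C.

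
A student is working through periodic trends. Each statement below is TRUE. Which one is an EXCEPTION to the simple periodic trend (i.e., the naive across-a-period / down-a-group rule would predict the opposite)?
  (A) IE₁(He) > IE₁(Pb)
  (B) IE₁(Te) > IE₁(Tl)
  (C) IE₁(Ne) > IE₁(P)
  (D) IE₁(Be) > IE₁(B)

(D)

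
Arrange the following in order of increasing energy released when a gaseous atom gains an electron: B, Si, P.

B is in period 2, group 13; Si is in period 3, group 14; P is in period 3, group 15.
Atoms with high Z_eff and room in the valence shell (especially the halogens) have the most exothermic electron affinities.
Neither a single period nor a single group — weigh both effects.
P > B: the two effects oppose for this pair; the across-period effect wins (72 vs 27 kJ/mol).
Si > P: this pair runs against the simple trend — see the exception note.
Note the exception: Si has a higher electron affinity than P, contrary to the simple trend — adding an electron to P's half-filled 3p³ is unfavourable, so Si (3p²) has the more exothermic EA.
Tabulated electron affinity (kJ/mol): B 27, Si 134, P 72.
So from lowest to highest: B < P < Si.

B < P < Si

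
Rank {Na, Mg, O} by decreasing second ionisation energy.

Na > O > Mg

After 1 electron has been removed, what remains? Na⁺ is the bare [Ne] core; Mg⁺ still has 1 valence electron; O⁺ still has 5 valence electrons.
Pulling an electron out of a noble-gas core costs far more than removing a remaining valence electron, so Na sits at the high end of IE_2.
Valence configurations: Mg⁺ [Ne]3s¹, O⁺ [He]2s²2p³.
Tabulated IE_2 (kJ/mol): Na 4562, Mg 1451, O 3388.
Hence IE_2: Mg < O < Na.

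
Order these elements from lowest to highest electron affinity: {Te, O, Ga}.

Ga, O, Te

Adding an electron releases more energy for atoms nearer the top right (short of the noble gases).
These span different periods and groups, so the two trends combine.
O > Ga: both effects reinforce here, so O is clearly the higher of the two.
Te > O: this pair runs against the simple trend — see the exception note.
Note the exception: Te has a higher electron affinity than O, contrary to the simple trend — O's compact 2p subshell gives strong electron–electron repulsion on the added electron.
Approximate values (kJ/mol): O 141, Ga 29, Te 190.
So from lowest to highest: Ga < O < Te.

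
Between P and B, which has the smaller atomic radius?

B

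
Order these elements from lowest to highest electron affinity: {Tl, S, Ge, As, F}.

F is in period 2, group 17; S is in period 3, group 16; Ge is in period 4, group 14; As is in period 4, group 15; Tl is in period 6, group 13.
Atoms with high Z_eff and room in the valence shell (especially the halogens) have the most exothermic electron affinities.
Here both period and group differ, so the two effects have to be weighed against each other.
As > Tl: relative to Tl, both the across-period and down-group shifts push As's electron affinity up.
Ge > As: this pair runs against the simple trend — see the exception note.
S > Ge: both effects reinforce here, so S is clearly the higher of the two.
F > S: relative to S, both the across-period and down-group shifts push F's electron affinity up.
Note the exception: Ge has a higher electron affinity than As, contrary to the simple trend — adding an electron to As's half-filled 4p³ is unfavourable, so Ge (4p²) has the more exothermic EA.
Tabulated electron affinity (kJ/mol): F 328, S 200, Ge 119, As 78, Tl 19.
So from lowest to highest: Tl < As < Ge < S < F.

Tl < As < Ge < S < F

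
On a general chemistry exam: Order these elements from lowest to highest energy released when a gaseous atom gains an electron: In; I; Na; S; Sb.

In, Na, Sb, S, I

Atoms with high Z_eff and room in the valence shell (especially the halogens) have the most exothermic electron affinities.
Here both period and group differ, so the two effects have to be weighed against each other.
Na > In: period and group pull opposite ways; the down-group shift dominates (53 vs 29 kJ/mol).
Sb > Na: period and group pull opposite ways; the across-period shift dominates (103 vs 53 kJ/mol).
S > Sb: relative to Sb, both the across-period and down-group shifts push S's electron affinity up.
I > S: period and group pull opposite ways; the across-period shift dominates (295 vs 200 kJ/mol).
Approximate values (kJ/mol): Na 53, S 200, In 29, Sb 103, I 295.
So from lowest to highest: In < Na < Sb < S < I.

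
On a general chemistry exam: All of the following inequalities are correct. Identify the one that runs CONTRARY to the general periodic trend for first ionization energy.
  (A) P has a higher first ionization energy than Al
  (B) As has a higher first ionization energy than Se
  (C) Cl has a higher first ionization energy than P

(B)

The general trend: first ionization energy increases across a period and decreases down a group.
(A) P (period 3, group 15) vs Al (period 3, group 13): the stated order agrees with the simple trend.
(B) As (period 4, group 15) vs Se (period 4, group 16): the stated order contradicts the simple trend.
(C) Cl (period 3, group 17) vs P (period 3, group 15): the stated order agrees with the simple trend.
The exception is (B): Se (4p⁴) ionizes more easily than half-filled As (4p³).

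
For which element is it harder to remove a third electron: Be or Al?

IE_3 is the cost of taking one more electron from the +2 cation: Be²⁺ is the bare [He] core; Al²⁺ still has 1 valence electron.
Core electrons are held far more tightly than valence electrons, so Be tops the IE_3 order.
The numbers (kJ/mol): Be 14849, Al 2745.
Overall IE_3 order: Al < Be.

Be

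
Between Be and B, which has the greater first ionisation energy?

Be

IE₁ increases left→right with effective nuclear charge and decreases top→bottom as the valence shell moves farther out.
All lie in period 2; the across-period trend (first ionization energy increases left to right) applies, with the exception below.
Note the exception: Be has a higher first ionization energy than B, contrary to the simple trend — removing B's lone 2p electron is easier than breaking Be's filled 2s².
Approximate values (kJ/mol): Be 900, B 801.
So Be has the greater first ionisation energy (Be > B).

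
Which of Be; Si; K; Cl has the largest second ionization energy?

K

The second ionization energy removes an electron from the +1 ion. For each element: Be⁺ still has 1 valence electron; Si⁺ still has 3 valence electrons; K⁺ is the bare [Ar] core; Cl⁺ still has 6 valence electrons.
Pulling an electron out of a noble-gas core costs far more than removing a remaining valence electron, so K sits at the high end of IE_2.
Valence configurations: Be⁺ [He]2s¹, Si⁺ [Ne]3s²3p¹, Cl⁺ [Ne]3s²3p⁴.
Tabulated IE_2 (kJ/mol): Be 1757, Si 1577, K 3052, Cl 2298.
So the second ionization energies run Si < Be < Cl < K.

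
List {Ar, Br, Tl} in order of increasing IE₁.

Ar is in period 3, group 18; Br is in period 4, group 17; Tl is in period 6, group 13.
Removing the outermost electron gets harder across a period and easier down a group.
Neither a single period nor a single group — weigh both effects.
Br > Tl: relative to Tl, both the across-period and down-group shifts push Br's first ionization energy up.
Ar > Br: relative to Br, both the across-period and down-group shifts push Ar's first ionization energy up.
Tabulated first ionization energy (kJ/mol): Ar 1521, Br 1140, Tl 589.
So from lowest to highest: Tl < Br < Ar.

Tl, Br, Ar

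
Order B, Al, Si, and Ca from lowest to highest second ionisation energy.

After 1 electron has been removed, what remains? B⁺ still has 2 valence electrons; Al⁺ still has 2 valence electrons; Si⁺ still has 3 valence electrons; Ca⁺ still has 1 valence electron.
All are still removing valence electrons, so compare the +1 ions as you would atoms: IE_2 generally rises across a period (higher Z_eff) and falls down a group (larger shell), subject to the usual subshell exceptions.
Valence configurations: B⁺ [He]2s², Al⁺ [Ne]3s², Si⁺ [Ne]3s²3p¹, Ca⁺ [Ar]4s¹.
Si⁺ loses a lone 3p electron whereas Al⁺ must break into a filled 3s² pair, so IE_2(Al) > IE_2(Si) even though Si has the higher nuclear charge.
The numbers (kJ/mol): B 2427, Al 1817, Si 1577, Ca 1145.
Putting it together, IE_2: Ca < Si < Al < B.

Ca < Si < Al < B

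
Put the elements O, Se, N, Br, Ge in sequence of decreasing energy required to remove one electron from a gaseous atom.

N, O, Br, Se, Ge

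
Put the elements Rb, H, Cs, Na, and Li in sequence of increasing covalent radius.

H < Li < Na < Rb < Cs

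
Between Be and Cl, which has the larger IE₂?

The second ionization energy removes an electron from the +1 ion. For each element: Be⁺ still has 1 valence electron; Cl⁺ still has 6 valence electrons.
All are still removing valence electrons, so compare the +1 ions as you would atoms: IE_2 generally rises across a period (higher Z_eff) and falls down a group (larger shell), subject to the usual subshell exceptions.
Valence configurations: Be⁺ [He]2s¹, Cl⁺ [Ne]3s²3p⁴.
Approximate IE_2 values (kJ/mol): Be 1757, Cl 2298.
Putting it together, IE_2: Be < Cl.

Cl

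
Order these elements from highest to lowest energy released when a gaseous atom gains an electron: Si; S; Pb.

S, Si, Pb

Si is in period 3, group 14; S is in period 3, group 16; Pb is in period 6, group 14.
Atoms with high Z_eff and room in the valence shell (especially the halogens) have the most exothermic electron affinities.
Neither a single period nor a single group — weigh both effects.
Si > Pb: they share group 14; the group trend gives Si the larger value.
S > Si: both are in period 3; the period trend gives S the larger value.
For reference (kJ/mol): Si 134, S 200, Pb 35.
So from highest to lowest: S > Si > Pb.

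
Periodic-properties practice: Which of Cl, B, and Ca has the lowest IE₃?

B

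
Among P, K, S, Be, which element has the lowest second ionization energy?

IE_2 is the cost of taking one more electron from the +1 cation: P⁺ still has 4 valence electrons; K⁺ is the bare [Ar] core; S⁺ still has 5 valence electrons; Be⁺ still has 1 valence electron.
Pulling an electron out of a noble-gas core costs far more than removing a remaining valence electron, so K sits at the high end of IE_2.
Valence configurations: P⁺ [Ne]3s²3p², S⁺ [Ne]3s²3p³, Be⁺ [He]2s¹.
The numbers (kJ/mol): P 1907, K 3052, S 2252, Be 1757.
So the second ionization energies run Be < P < S < K.

Be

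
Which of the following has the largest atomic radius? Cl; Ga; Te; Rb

Rb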